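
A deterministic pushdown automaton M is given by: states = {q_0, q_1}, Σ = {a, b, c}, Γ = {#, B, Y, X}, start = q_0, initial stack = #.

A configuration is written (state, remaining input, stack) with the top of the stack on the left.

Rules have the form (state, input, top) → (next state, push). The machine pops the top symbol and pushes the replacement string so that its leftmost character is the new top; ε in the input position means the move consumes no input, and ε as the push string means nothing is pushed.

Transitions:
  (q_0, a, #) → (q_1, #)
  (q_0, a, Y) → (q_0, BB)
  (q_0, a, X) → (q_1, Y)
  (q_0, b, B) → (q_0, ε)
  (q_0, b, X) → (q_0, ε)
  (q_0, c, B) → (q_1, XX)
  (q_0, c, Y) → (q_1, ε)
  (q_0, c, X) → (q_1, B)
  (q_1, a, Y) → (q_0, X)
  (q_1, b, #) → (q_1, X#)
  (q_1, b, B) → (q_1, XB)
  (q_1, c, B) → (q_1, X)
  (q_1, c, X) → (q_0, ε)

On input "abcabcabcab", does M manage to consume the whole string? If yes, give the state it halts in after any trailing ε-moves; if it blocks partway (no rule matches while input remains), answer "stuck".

q_1

(q_0, abcabcabcab, #)
  read a, top #: go to q_1, push # → (q_1, bcabcabcab, #)
  read b, top #: go to q_1, push X# → (q_1, cabcabcab, X#)
  read c, top X: go to q_0, push ε → (q_0, abcabcab, #)
  read a, top #: go to q_1, push # → (q_1, bcabcab, #)
  read b, top #: go to q_1, push X# → (q_1, cabcab, X#)
  read c, top X: go to q_0, push ε → (q_0, abcab, #)
  read a, top #: go to q_1, push # → (q_1, bcab, #)
  read b, top #: go to q_1, push X# → (q_1, cab, X#)
  read c, top X: go to q_0, push ε → (q_0, ab, #)
  read a, top #: go to q_1, push # → (q_1, b, #)
  read b, top #: go to q_1, push X# → (q_1, ε, X#)
All input consumed; M is in state q_1.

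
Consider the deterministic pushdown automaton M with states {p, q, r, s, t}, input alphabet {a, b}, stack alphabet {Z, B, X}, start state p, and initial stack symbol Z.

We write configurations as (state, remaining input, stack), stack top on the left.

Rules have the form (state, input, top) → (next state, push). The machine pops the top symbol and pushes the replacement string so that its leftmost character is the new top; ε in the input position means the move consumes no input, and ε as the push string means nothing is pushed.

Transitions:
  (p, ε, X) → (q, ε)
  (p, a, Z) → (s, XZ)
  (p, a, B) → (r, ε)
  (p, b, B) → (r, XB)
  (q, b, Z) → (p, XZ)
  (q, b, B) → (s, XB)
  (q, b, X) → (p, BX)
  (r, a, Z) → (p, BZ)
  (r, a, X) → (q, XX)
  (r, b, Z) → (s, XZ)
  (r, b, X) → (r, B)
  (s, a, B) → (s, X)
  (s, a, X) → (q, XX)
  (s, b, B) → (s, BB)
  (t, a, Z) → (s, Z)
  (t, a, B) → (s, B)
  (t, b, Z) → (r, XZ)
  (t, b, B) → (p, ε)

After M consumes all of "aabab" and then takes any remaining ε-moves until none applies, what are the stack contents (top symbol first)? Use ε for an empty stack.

BXZ

(p, aabab, Z) ⊢ (s, abab, XZ) ⊢ (q, bab, XXZ) ⊢ (p, ab, BXXZ) ⊢ (r, b, XXZ) ⊢ (r, ε, BXZ)
All input consumed in state r with stack BXZ.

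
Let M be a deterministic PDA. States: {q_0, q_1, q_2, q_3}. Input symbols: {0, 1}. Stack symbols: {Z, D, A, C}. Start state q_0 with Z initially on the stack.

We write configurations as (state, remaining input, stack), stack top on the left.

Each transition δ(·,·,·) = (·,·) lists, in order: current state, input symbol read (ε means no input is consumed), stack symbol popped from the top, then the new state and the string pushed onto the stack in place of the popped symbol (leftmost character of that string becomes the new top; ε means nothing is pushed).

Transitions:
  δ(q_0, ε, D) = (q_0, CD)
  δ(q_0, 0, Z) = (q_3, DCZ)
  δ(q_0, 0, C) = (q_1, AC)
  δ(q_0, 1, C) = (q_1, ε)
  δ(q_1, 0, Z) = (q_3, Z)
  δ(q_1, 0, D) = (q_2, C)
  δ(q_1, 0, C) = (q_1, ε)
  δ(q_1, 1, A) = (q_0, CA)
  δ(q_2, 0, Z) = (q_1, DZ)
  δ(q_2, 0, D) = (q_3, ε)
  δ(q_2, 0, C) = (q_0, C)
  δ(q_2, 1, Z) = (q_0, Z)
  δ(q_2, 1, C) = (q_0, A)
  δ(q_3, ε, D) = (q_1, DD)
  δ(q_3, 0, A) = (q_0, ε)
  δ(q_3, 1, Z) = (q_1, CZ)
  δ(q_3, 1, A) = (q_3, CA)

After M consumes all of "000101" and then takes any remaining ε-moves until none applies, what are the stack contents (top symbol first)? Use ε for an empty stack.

(q_0, 000101, Z)
  read 0, top Z: go to q_3, push DCZ → (q_3, 00101, DCZ)
  ε-move, top D: go to q_1, push DD → (q_1, 00101, DDCZ)
  read 0, top D: go to q_2, push C → (q_2, 0101, CDCZ)
  read 0, top C: go to q_0, push C → (q_0, 101, CDCZ)
  read 1, top C: go to q_1, push ε → (q_1, 01, DCZ)
  read 0, top D: go to q_2, push C → (q_2, 1, CCZ)
  read 1, top C: go to q_0, push A → (q_0, ε, ACZ)
All input consumed in state q_0 with stack ACZ.

ACZ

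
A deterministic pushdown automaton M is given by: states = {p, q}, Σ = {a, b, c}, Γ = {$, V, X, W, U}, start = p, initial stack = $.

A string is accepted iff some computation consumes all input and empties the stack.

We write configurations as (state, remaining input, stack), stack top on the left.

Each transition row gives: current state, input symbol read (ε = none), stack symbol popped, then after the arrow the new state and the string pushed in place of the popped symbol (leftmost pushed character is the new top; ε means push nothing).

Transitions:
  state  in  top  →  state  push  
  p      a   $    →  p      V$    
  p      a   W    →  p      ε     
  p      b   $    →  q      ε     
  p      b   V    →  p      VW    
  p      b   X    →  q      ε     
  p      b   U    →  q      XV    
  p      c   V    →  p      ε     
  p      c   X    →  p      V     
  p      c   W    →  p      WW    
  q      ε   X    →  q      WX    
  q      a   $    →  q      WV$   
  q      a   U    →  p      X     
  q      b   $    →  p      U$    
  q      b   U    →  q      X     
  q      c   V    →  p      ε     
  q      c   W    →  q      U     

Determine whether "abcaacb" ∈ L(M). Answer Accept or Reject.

(p, abcaacb, $) ⊢ (p, bcaacb, V$) ⊢ (p, caacb, VW$) ⊢ (p, aacb, W$) ⊢ (p, acb, $) ⊢ (p, cb, V$) ⊢ (p, b, $) ⊢ (q, ε, ε)
All input consumed and the stack is empty.

Accept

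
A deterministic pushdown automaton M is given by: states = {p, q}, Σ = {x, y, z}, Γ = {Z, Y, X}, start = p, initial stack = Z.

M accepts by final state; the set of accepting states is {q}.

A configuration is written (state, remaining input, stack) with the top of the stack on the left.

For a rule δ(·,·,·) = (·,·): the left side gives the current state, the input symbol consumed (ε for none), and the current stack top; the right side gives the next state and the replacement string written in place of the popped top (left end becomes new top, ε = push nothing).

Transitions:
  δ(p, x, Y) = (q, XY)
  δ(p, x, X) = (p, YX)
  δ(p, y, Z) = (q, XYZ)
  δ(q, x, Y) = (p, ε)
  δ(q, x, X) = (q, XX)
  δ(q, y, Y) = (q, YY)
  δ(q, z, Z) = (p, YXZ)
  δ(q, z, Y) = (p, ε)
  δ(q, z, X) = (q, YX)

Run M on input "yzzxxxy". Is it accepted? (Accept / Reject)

Reject

(p, yzzxxxy, Z)
  read y, top Z: go to q, push XYZ → (q, zzxxxy, XYZ)
  read z, top X: go to q, push YX → (q, zxxxy, YXYZ)
  read z, top Y: go to p, push ε → (p, xxxy, XYZ)
  read x, top X: go to p, push YX → (p, xxy, YXYZ)
  read x, top Y: go to q, push XY → (q, xy, XYXYZ)
  read x, top X: go to q, push XX → (q, y, XXYXYZ)
No transition applies at (q, y, XXYXYZ); input not fully consumed.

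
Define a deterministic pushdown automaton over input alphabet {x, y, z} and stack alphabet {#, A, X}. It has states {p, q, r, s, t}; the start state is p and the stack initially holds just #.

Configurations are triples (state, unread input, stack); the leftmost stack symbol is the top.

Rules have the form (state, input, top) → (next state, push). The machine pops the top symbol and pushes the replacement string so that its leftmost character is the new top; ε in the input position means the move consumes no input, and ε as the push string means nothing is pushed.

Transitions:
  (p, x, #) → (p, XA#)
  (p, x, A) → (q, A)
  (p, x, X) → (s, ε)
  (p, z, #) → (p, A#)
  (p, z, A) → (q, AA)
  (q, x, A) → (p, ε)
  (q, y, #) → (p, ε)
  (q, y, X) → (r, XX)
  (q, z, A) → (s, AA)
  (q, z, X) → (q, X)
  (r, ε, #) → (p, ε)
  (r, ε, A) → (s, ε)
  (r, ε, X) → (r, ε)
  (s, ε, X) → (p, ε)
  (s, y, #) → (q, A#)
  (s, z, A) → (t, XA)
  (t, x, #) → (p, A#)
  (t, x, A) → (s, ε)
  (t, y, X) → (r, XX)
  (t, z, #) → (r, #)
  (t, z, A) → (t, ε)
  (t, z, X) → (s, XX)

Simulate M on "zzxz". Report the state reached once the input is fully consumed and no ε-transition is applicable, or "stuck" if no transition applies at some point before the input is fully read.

(p, zzxz, #) ⊢ (p, zxz, A#) ⊢ (q, xz, AA#) ⊢ (p, z, A#) ⊢ (q, ε, AA#)
All input consumed; M is in state q.

q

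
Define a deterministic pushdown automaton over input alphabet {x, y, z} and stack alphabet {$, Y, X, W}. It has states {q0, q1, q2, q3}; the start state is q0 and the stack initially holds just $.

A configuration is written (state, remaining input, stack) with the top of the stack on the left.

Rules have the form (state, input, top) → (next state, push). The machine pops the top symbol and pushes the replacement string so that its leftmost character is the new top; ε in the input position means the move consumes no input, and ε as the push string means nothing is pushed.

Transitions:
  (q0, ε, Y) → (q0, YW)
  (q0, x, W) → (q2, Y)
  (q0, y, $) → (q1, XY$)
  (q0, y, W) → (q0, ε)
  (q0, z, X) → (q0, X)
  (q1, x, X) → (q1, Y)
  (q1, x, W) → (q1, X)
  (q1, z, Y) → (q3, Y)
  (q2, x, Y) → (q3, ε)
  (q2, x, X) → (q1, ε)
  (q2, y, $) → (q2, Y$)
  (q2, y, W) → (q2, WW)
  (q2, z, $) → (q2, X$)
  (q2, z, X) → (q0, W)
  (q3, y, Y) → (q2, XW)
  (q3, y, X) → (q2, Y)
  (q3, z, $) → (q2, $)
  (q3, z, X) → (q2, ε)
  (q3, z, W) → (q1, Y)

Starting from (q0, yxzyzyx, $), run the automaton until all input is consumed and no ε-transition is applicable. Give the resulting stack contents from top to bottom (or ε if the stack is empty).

(q0, yxzyzyx, $)
  read y, top $: go to q1, push XY$ → (q1, xzyzyx, XY$)
  read x, top X: go to q1, push Y → (q1, zyzyx, YY$)
  read z, top Y: go to q3, push Y → (q3, yzyx, YY$)
  read y, top Y: go to q2, push XW → (q2, zyx, XWY$)
  read z, top X: go to q0, push W → (q0, yx, WWY$)
  read y, top W: go to q0, push ε → (q0, x, WY$)
  read x, top W: go to q2, push Y → (q2, ε, YY$)
All input consumed in state q2 with stack YY$.

YY$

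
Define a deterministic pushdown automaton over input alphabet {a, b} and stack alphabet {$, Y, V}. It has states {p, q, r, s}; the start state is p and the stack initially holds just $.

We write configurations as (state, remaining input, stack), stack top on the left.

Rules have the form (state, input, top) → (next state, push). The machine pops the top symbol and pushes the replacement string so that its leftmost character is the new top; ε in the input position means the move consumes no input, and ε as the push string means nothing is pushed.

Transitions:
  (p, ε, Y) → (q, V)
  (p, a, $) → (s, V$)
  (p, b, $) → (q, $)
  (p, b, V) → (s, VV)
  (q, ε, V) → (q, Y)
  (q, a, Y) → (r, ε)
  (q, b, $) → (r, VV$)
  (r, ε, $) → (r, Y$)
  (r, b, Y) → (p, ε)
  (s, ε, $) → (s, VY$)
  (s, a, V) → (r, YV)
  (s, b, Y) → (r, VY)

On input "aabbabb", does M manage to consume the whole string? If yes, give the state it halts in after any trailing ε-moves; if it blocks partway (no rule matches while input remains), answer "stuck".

(p, aabbabb, $)
  read a, top $: go to s, push V$ → (s, abbabb, V$)
  read a, top V: go to r, push YV → (r, bbabb, YV$)
  read b, top Y: go to p, push ε → (p, babb, V$)
  read b, top V: go to s, push VV → (s, abb, VV$)
  read a, top V: go to r, push YV → (r, bb, YVV$)
  read b, top Y: go to p, push ε → (p, b, VV$)
  read b, top V: go to s, push VV → (s, ε, VVV$)
All input consumed; M is in state s.

s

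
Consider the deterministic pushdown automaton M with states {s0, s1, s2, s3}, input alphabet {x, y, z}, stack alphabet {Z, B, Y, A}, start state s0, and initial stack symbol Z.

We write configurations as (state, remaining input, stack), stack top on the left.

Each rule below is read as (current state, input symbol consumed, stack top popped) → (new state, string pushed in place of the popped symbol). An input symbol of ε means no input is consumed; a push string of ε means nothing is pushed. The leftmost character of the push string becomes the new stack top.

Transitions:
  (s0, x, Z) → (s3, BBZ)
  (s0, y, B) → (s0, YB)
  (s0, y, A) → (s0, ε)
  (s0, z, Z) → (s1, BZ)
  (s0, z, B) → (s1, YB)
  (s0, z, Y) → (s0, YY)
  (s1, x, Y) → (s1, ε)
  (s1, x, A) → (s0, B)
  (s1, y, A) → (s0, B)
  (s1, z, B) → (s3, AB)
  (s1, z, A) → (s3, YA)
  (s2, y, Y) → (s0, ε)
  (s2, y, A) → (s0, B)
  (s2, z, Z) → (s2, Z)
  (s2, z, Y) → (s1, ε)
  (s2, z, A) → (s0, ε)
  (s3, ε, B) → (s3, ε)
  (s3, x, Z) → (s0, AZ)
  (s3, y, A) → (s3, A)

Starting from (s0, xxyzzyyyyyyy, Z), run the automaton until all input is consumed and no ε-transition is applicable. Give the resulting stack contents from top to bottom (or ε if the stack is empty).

(s0, xxyzzyyyyyyy, Z)
  read x, top Z: go to s3, push BBZ → (s3, xyzzyyyyyyy, BBZ)
  ε-move, top B: go to s3, push ε → (s3, xyzzyyyyyyy, BZ)
  ε-move, top B: go to s3, push ε → (s3, xyzzyyyyyyy, Z)
  read x, top Z: go to s0, push AZ → (s0, yzzyyyyyyy, AZ)
  read y, top A: go to s0, push ε → (s0, zzyyyyyyy, Z)
  read z, top Z: go to s1, push BZ → (s1, zyyyyyyy, BZ)
  read z, top B: go to s3, push AB → (s3, yyyyyyy, ABZ)
  read y, top A: go to s3, push A → (s3, yyyyyy, ABZ)
  read y, top A: go to s3, push A → (s3, yyyyy, ABZ)
  read y, top A: go to s3, push A → (s3, yyyy, ABZ)
  read y, top A: go to s3, push A → (s3, yyy, ABZ)
  read y, top A: go to s3, push A → (s3, yy, ABZ)
  read y, top A: go to s3, push A → (s3, y, ABZ)
  read y, top A: go to s3, push A → (s3, ε, ABZ)
All input consumed in state s3 with stack ABZ.

ABZ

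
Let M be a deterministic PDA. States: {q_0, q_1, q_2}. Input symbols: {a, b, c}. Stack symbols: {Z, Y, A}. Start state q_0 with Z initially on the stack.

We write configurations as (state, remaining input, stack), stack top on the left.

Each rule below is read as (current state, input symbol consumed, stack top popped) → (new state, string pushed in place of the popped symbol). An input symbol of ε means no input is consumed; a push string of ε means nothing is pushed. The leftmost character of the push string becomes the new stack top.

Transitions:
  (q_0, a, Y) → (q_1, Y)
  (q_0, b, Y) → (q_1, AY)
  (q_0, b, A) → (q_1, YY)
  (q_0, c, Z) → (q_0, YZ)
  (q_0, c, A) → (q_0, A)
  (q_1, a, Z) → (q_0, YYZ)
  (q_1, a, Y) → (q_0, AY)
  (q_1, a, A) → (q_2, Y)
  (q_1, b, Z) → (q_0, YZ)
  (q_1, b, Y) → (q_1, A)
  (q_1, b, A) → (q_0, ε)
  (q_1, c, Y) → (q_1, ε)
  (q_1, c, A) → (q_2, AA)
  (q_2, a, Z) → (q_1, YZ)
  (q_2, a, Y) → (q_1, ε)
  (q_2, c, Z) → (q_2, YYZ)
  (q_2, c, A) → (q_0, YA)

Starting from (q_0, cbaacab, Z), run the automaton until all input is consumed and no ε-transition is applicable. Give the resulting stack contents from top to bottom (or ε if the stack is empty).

(q_0, cbaacab, Z) ⊢ (q_0, baacab, YZ) ⊢ (q_1, aacab, AYZ) ⊢ (q_2, acab, YYZ) ⊢ (q_1, cab, YZ) ⊢ (q_1, ab, Z) ⊢ (q_0, b, YYZ) ⊢ (q_1, ε, AYYZ)
All input consumed in state q_1 with stack AYYZ.

AYYZ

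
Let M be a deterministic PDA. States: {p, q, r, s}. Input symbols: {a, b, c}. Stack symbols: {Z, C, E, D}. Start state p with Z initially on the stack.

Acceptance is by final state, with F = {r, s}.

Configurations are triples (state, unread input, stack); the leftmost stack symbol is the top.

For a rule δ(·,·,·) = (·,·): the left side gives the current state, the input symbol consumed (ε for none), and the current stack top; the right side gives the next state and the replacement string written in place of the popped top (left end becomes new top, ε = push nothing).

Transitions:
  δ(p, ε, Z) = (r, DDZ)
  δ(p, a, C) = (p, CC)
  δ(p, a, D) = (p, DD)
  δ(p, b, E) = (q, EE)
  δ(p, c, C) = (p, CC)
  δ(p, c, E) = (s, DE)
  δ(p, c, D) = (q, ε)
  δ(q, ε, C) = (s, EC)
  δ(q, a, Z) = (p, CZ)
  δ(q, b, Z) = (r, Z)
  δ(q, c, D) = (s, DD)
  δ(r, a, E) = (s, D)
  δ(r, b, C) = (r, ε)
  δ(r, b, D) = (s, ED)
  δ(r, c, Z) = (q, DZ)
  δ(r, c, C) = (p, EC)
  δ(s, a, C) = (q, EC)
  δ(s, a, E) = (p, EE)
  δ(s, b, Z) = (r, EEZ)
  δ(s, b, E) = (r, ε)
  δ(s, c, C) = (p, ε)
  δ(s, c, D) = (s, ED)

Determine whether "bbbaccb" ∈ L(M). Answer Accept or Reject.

(p, bbbaccb, Z)
  ε-move, top Z: go to r, push DDZ → (r, bbbaccb, DDZ)
  read b, top D: go to s, push ED → (s, bbaccb, EDDZ)
  read b, top E: go to r, push ε → (r, baccb, DDZ)
  read b, top D: go to s, push ED → (s, accb, EDDZ)
  read a, top E: go to p, push EE → (p, ccb, EEDDZ)
  read c, top E: go to s, push DE → (s, cb, DEEDDZ)
  read c, top D: go to s, push ED → (s, b, EDEEDDZ)
  read b, top E: go to r, push ε → (r, ε, DEEDDZ)
All input consumed; state r ∈ F.

Accept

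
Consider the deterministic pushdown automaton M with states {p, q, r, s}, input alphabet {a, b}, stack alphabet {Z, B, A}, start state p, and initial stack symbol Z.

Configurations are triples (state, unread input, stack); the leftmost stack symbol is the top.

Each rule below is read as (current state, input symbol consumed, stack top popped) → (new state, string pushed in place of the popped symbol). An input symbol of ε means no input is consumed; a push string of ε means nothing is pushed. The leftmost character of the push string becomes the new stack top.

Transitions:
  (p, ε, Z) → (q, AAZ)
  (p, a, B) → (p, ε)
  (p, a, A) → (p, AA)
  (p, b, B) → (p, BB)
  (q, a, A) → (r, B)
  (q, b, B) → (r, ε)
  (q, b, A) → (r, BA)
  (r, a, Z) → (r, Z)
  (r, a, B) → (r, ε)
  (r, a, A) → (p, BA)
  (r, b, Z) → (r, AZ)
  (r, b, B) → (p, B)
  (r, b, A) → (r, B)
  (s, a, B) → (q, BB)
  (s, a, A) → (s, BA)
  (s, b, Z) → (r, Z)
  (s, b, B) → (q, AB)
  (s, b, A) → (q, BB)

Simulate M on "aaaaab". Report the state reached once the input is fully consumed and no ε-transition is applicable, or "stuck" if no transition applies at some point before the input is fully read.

stuck

(p, aaaaab, Z)
  ε-move, top Z: go to q, push AAZ → (q, aaaaab, AAZ)
  read a, top A: go to r, push B → (r, aaaab, BAZ)
  read a, top B: go to r, push ε → (r, aaab, AZ)
  read a, top A: go to p, push BA → (p, aab, BAZ)
  read a, top B: go to p, push ε → (p, ab, AZ)
  read a, top A: go to p, push AA → (p, b, AAZ)
No transition for (p, b, top A); M blocks with input b remaining.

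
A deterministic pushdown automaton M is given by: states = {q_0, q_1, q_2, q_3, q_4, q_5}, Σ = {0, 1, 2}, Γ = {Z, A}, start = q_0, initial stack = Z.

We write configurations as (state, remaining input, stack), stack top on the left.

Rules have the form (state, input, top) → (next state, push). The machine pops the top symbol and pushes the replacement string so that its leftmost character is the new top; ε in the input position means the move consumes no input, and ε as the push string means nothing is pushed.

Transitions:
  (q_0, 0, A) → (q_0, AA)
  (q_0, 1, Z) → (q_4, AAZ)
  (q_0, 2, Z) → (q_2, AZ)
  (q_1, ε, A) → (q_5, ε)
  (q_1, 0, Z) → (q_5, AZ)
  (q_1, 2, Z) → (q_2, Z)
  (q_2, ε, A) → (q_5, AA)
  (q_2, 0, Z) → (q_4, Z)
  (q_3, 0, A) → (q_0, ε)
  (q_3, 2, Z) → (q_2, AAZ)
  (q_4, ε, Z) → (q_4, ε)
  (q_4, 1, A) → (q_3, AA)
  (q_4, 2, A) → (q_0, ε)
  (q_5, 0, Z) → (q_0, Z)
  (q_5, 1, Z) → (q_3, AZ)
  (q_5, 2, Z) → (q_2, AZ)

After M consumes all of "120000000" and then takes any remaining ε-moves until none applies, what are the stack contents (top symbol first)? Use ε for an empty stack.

AAAAAAAAZ

(q_0, 120000000, Z)
  read 1, top Z: go to q_4, push AAZ → (q_4, 20000000, AAZ)
  read 2, top A: go to q_0, push ε → (q_0, 0000000, AZ)
  read 0, top A: go to q_0, push AA → (q_0, 000000, AAZ)
  read 0, top A: go to q_0, push AA → (q_0, 00000, AAAZ)
  read 0, top A: go to q_0, push AA → (q_0, 0000, AAAAZ)
  read 0, top A: go to q_0, push AA → (q_0, 000, AAAAAZ)
  read 0, top A: go to q_0, push AA → (q_0, 00, AAAAAAZ)
  read 0, top A: go to q_0, push AA → (q_0, 0, AAAAAAAZ)
  read 0, top A: go to q_0, push AA → (q_0, ε, AAAAAAAAZ)
All input consumed in state q_0 with stack AAAAAAAAZ.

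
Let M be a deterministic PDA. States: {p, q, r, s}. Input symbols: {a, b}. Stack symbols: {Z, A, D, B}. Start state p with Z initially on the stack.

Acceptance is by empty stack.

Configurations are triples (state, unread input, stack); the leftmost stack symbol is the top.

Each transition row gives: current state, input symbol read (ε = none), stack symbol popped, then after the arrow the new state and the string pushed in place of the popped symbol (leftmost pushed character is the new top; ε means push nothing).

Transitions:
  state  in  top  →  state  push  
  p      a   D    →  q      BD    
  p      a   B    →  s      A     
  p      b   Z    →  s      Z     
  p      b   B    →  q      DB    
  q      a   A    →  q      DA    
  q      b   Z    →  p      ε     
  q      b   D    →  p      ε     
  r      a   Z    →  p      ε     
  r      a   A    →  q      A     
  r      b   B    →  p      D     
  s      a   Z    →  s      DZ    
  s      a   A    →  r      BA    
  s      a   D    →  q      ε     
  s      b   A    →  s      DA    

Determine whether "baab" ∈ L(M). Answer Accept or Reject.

(p, baab, Z)
  read b, top Z: go to s, push Z → (s, aab, Z)
  read a, top Z: go to s, push DZ → (s, ab, DZ)
  read a, top D: go to q, push ε → (q, b, Z)
  read b, top Z: go to p, push ε → (p, ε, ε)
All input consumed and the stack is empty.

Accept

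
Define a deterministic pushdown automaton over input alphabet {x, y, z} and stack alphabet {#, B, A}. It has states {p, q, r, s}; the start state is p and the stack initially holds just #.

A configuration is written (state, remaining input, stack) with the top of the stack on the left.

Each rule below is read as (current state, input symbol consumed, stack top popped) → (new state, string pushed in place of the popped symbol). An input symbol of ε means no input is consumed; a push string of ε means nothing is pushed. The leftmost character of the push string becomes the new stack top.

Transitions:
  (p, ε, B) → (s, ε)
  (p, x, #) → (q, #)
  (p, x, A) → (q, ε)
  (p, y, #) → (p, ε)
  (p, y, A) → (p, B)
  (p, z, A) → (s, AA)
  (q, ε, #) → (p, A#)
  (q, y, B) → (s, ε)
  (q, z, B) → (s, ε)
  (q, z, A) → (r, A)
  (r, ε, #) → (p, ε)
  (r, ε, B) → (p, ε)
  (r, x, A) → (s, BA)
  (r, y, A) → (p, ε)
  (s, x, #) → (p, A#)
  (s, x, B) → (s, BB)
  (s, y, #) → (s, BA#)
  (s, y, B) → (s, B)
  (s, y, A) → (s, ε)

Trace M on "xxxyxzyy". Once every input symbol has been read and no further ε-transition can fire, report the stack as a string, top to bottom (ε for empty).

(p, xxxyxzyy, #)
  read x, top #: go to q, push # → (q, xxyxzyy, #)
  ε-move, top #: go to p, push A# → (p, xxyxzyy, A#)
  read x, top A: go to q, push ε → (q, xyxzyy, #)
  ε-move, top #: go to p, push A# → (p, xyxzyy, A#)
  read x, top A: go to q, push ε → (q, yxzyy, #)
  ε-move, top #: go to p, push A# → (p, yxzyy, A#)
  read y, top A: go to p, push B → (p, xzyy, B#)
  ε-move, top B: go to s, push ε → (s, xzyy, #)
  read x, top #: go to p, push A# → (p, zyy, A#)
  read z, top A: go to s, push AA → (s, yy, AA#)
  read y, top A: go to s, push ε → (s, y, A#)
  read y, top A: go to s, push ε → (s, ε, #)
All input consumed in state s with stack #.

#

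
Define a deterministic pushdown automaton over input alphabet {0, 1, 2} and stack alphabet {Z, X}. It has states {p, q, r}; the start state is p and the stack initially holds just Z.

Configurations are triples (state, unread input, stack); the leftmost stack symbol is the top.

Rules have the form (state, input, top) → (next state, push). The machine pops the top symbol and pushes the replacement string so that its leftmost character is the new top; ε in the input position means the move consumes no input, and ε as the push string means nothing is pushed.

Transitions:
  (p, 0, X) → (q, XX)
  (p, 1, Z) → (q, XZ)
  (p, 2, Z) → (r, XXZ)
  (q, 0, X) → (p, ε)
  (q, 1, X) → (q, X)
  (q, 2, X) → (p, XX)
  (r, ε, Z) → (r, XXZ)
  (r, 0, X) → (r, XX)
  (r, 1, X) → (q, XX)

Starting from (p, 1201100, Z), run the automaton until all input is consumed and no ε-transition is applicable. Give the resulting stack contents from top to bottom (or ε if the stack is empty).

XXXZ

(p, 1201100, Z)
  read 1, top Z: go to q, push XZ → (q, 201100, XZ)
  read 2, top X: go to p, push XX → (p, 01100, XXZ)
  read 0, top X: go to q, push XX → (q, 1100, XXXZ)
  read 1, top X: go to q, push X → (q, 100, XXXZ)
  read 1, top X: go to q, push X → (q, 00, XXXZ)
  read 0, top X: go to p, push ε → (p, 0, XXZ)
  read 0, top X: go to q, push XX → (q, ε, XXXZ)
All input consumed in state q with stack XXXZ.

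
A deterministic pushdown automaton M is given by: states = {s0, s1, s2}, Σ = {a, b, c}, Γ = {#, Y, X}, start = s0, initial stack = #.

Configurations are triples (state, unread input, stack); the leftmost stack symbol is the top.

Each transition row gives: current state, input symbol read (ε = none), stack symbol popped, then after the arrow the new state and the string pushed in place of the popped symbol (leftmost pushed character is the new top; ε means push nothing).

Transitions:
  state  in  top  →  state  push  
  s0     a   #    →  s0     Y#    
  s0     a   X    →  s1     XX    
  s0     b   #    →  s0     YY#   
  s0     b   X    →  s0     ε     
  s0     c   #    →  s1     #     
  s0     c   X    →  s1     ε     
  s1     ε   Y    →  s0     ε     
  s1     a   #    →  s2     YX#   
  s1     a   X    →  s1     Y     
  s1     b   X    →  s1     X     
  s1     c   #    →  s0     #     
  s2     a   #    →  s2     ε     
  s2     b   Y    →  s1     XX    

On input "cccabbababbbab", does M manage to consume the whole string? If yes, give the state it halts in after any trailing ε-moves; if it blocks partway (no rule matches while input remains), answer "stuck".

(s0, cccabbababbbab, #) ⊢ (s1, ccabbababbbab, #) ⊢ (s0, cabbababbbab, #) ⊢ (s1, abbababbbab, #) ⊢ (s2, bbababbbab, YX#) ⊢ (s1, bababbbab, XXX#) ⊢ (s1, ababbbab, XXX#) ⊢ (s1, babbbab, YXX#) ⊢ (s0, babbbab, XX#) ⊢ (s0, abbbab, X#) ⊢ (s1, bbbab, XX#) ⊢ (s1, bbab, XX#) ⊢ (s1, bab, XX#) ⊢ (s1, ab, XX#) ⊢ (s1, b, YX#) ⊢ (s0, b, X#) ⊢ (s0, ε, #)
All input consumed; M is in state s0.

s0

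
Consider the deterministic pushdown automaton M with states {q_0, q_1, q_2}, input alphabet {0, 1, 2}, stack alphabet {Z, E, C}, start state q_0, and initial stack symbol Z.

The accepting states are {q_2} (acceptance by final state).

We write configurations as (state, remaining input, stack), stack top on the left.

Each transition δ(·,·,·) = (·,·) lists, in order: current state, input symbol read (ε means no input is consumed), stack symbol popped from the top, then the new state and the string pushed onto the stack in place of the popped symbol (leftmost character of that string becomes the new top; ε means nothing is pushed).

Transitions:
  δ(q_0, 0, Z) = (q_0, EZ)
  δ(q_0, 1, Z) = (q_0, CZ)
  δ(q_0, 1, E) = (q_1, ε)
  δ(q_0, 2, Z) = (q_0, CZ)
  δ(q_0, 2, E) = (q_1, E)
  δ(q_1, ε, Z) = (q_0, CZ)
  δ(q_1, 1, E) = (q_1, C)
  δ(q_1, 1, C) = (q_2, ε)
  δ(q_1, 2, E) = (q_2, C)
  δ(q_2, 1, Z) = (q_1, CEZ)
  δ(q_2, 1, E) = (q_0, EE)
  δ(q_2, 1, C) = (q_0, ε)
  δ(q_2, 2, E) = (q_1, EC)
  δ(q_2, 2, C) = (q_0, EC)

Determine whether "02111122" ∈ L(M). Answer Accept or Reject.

(q_0, 02111122, Z)
  read 0, top Z: go to q_0, push EZ → (q_0, 2111122, EZ)
  read 2, top E: go to q_1, push E → (q_1, 111122, EZ)
  read 1, top E: go to q_1, push C → (q_1, 11122, CZ)
  read 1, top C: go to q_2, push ε → (q_2, 1122, Z)
  read 1, top Z: go to q_1, push CEZ → (q_1, 122, CEZ)
  read 1, top C: go to q_2, push ε → (q_2, 22, EZ)
  read 2, top E: go to q_1, push EC → (q_1, 2, ECZ)
  read 2, top E: go to q_2, push C → (q_2, ε, CCZ)
All input consumed; state q_2 ∈ F.

Accept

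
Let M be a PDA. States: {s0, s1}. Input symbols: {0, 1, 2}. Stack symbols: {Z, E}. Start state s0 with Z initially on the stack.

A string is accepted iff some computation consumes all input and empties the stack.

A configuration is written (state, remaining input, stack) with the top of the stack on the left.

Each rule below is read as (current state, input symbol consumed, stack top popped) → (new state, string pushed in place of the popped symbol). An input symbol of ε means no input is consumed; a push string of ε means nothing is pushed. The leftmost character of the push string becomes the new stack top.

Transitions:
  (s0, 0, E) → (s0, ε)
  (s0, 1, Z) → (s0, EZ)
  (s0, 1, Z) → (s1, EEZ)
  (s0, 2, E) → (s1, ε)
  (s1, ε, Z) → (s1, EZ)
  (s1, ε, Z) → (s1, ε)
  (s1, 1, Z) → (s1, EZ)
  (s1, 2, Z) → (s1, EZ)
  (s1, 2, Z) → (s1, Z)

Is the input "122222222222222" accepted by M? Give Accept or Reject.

One accepting computation: (s0, 122222222222222, Z) ⊢ (s0, 22222222222222, EZ) ⊢ (s1, 2222222222222, Z) ⊢ (s1, 222222222222, Z) ⊢ (s1, 22222222222, Z) ⊢ (s1, 2222222222, Z) ⊢ (s1, 222222222, Z) ⊢ (s1, 22222222, Z) ⊢ (s1, 2222222, Z) ⊢ (s1, 222222, Z) ⊢ (s1, 22222, Z) ⊢ (s1, 2222, Z) ⊢ (s1, 222, Z) ⊢ (s1, 22, Z) ⊢ (s1, 2, Z) ⊢ (s1, ε, Z) ⊢ (s1, ε, ε)
All input consumed and the stack is empty.

Accept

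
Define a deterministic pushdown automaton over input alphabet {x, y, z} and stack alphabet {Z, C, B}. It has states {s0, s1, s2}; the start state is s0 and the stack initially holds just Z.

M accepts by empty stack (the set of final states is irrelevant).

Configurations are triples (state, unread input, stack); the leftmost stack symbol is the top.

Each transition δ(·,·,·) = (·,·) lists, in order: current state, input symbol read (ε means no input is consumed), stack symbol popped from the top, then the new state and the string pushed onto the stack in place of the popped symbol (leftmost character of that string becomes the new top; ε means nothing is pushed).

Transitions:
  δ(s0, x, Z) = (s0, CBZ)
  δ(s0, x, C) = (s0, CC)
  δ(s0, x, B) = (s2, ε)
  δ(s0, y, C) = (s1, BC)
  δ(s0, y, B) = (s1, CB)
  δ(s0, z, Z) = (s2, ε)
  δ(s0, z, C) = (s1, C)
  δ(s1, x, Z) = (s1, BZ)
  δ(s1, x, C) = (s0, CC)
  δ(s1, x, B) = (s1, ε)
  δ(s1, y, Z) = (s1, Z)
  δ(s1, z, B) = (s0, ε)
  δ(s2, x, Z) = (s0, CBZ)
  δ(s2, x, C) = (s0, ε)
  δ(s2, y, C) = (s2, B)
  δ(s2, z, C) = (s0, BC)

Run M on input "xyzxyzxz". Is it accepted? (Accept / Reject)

(s0, xyzxyzxz, Z)
  read x, top Z: go to s0, push CBZ → (s0, yzxyzxz, CBZ)
  read y, top C: go to s1, push BC → (s1, zxyzxz, BCBZ)
  read z, top B: go to s0, push ε → (s0, xyzxz, CBZ)
  read x, top C: go to s0, push CC → (s0, yzxz, CCBZ)
  read y, top C: go to s1, push BC → (s1, zxz, BCCBZ)
  read z, top B: go to s0, push ε → (s0, xz, CCBZ)
  read x, top C: go to s0, push CC → (s0, z, CCCBZ)
  read z, top C: go to s1, push C → (s1, ε, CCCBZ)
All input consumed; stack is CCCBZ, not empty, and no further ε-move applies.

Reject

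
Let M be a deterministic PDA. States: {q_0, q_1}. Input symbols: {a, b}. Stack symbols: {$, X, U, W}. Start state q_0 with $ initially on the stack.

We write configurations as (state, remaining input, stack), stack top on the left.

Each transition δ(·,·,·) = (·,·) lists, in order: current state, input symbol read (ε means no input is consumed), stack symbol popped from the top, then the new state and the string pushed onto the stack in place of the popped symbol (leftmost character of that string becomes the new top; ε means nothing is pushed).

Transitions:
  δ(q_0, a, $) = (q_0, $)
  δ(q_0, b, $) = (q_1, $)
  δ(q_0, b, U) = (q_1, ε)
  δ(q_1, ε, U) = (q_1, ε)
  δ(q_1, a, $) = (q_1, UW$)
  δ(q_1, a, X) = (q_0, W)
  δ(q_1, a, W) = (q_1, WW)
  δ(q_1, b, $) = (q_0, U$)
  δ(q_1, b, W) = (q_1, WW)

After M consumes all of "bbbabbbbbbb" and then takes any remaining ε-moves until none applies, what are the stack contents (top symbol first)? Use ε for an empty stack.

(q_0, bbbabbbbbbb, $)
  read b, top $: go to q_1, push $ → (q_1, bbabbbbbbb, $)
  read b, top $: go to q_0, push U$ → (q_0, babbbbbbb, U$)
  read b, top U: go to q_1, push ε → (q_1, abbbbbbb, $)
  read a, top $: go to q_1, push UW$ → (q_1, bbbbbbb, UW$)
  ε-move, top U: go to q_1, push ε → (q_1, bbbbbbb, W$)
  read b, top W: go to q_1, push WW → (q_1, bbbbbb, WW$)
  read b, top W: go to q_1, push WW → (q_1, bbbbb, WWW$)
  read b, top W: go to q_1, push WW → (q_1, bbbb, WWWW$)
  read b, top W: go to q_1, push WW → (q_1, bbb, WWWWW$)
  read b, top W: go to q_1, push WW → (q_1, bb, WWWWWW$)
  read b, top W: go to q_1, push WW → (q_1, b, WWWWWWW$)
  read b, top W: go to q_1, push WW → (q_1, ε, WWWWWWWW$)
All input consumed in state q_1 with stack WWWWWWWW$.

WWWWWWWW$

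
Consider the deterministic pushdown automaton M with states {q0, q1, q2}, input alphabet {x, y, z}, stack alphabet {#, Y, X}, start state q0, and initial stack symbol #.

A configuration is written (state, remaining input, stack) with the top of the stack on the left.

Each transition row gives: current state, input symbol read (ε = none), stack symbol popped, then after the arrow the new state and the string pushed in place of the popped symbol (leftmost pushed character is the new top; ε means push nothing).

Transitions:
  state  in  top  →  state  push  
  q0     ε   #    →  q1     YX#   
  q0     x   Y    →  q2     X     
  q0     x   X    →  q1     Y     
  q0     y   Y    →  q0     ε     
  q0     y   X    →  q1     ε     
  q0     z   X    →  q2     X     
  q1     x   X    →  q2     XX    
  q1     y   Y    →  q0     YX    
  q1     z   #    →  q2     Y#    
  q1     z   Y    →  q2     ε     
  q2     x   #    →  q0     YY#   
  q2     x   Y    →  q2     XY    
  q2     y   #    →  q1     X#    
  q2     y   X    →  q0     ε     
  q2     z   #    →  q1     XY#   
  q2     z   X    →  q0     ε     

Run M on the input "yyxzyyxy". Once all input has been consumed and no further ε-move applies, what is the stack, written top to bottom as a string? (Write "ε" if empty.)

XX#

(q0, yyxzyyxy, #) ⊢ (q1, yyxzyyxy, YX#) ⊢ (q0, yxzyyxy, YXX#) ⊢ (q0, xzyyxy, XX#) ⊢ (q1, zyyxy, YX#) ⊢ (q2, yyxy, X#) ⊢ (q0, yxy, #) ⊢ (q1, yxy, YX#) ⊢ (q0, xy, YXX#) ⊢ (q2, y, XXX#) ⊢ (q0, ε, XX#)
All input consumed in state q0 with stack XX#.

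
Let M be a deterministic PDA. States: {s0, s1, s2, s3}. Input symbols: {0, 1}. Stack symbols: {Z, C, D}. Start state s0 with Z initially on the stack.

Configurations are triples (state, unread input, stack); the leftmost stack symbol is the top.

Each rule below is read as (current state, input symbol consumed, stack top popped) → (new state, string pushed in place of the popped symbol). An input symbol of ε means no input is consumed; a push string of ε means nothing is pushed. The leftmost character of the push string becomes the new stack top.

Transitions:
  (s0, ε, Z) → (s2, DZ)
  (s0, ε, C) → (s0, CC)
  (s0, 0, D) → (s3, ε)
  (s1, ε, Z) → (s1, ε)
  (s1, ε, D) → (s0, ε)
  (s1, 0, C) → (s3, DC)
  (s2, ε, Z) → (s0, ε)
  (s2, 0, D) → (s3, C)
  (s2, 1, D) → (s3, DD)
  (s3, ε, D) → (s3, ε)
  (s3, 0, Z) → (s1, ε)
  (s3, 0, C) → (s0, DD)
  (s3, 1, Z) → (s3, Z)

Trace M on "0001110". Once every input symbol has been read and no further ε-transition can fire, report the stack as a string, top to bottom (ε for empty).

ε

(s0, 0001110, Z) ⊢ (s2, 0001110, DZ) ⊢ (s3, 001110, CZ) ⊢ (s0, 01110, DDZ) ⊢ (s3, 1110, DZ) ⊢ (s3, 1110, Z) ⊢ (s3, 110, Z) ⊢ (s3, 10, Z) ⊢ (s3, 0, Z) ⊢ (s1, ε, ε)
All input consumed in state s1 with stack ε.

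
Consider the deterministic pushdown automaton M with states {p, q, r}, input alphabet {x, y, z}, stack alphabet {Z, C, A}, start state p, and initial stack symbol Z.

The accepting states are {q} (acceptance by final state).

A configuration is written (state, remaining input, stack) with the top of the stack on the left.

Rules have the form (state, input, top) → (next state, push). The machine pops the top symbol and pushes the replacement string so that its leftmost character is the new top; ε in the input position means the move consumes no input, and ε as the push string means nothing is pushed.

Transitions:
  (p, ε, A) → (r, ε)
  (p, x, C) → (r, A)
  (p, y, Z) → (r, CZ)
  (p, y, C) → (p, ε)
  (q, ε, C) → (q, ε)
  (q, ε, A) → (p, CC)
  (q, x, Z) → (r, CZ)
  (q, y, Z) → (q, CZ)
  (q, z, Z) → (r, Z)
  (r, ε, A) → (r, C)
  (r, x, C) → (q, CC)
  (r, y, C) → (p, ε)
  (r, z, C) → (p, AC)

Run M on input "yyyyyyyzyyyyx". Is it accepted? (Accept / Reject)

(p, yyyyyyyzyyyyx, Z)
  read y, top Z: go to r, push CZ → (r, yyyyyyzyyyyx, CZ)
  read y, top C: go to p, push ε → (p, yyyyyzyyyyx, Z)
  read y, top Z: go to r, push CZ → (r, yyyyzyyyyx, CZ)
  read y, top C: go to p, push ε → (p, yyyzyyyyx, Z)
  read y, top Z: go to r, push CZ → (r, yyzyyyyx, CZ)
  read y, top C: go to p, push ε → (p, yzyyyyx, Z)
  read y, top Z: go to r, push CZ → (r, zyyyyx, CZ)
  read z, top C: go to p, push AC → (p, yyyyx, ACZ)
  ε-move, top A: go to r, push ε → (r, yyyyx, CZ)
  read y, top C: go to p, push ε → (p, yyyx, Z)
  read y, top Z: go to r, push CZ → (r, yyx, CZ)
  read y, top C: go to p, push ε → (p, yx, Z)
  read y, top Z: go to r, push CZ → (r, x, CZ)
  read x, top C: go to q, push CC → (q, ε, CCZ)
All input consumed; state q ∈ F.

Accept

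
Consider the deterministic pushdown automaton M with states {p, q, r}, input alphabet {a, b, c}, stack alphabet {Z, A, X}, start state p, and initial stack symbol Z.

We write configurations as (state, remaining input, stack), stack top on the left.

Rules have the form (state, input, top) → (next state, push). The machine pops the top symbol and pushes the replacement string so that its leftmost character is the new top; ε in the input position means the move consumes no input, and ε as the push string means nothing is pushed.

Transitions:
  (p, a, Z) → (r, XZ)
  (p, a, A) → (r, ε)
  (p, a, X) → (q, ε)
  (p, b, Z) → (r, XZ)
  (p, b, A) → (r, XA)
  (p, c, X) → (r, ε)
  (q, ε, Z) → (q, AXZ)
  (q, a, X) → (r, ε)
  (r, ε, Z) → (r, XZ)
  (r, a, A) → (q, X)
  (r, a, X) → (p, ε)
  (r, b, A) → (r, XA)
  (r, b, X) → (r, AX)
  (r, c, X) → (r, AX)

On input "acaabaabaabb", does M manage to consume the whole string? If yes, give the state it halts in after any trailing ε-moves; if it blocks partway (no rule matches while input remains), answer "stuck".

(p, acaabaabaabb, Z)
  read a, top Z: go to r, push XZ → (r, caabaabaabb, XZ)
  read c, top X: go to r, push AX → (r, aabaabaabb, AXZ)
  read a, top A: go to q, push X → (q, abaabaabb, XXZ)
  read a, top X: go to r, push ε → (r, baabaabb, XZ)
  read b, top X: go to r, push AX → (r, aabaabb, AXZ)
  read a, top A: go to q, push X → (q, abaabb, XXZ)
  read a, top X: go to r, push ε → (r, baabb, XZ)
  read b, top X: go to r, push AX → (r, aabb, AXZ)
  read a, top A: go to q, push X → (q, abb, XXZ)
  read a, top X: go to r, push ε → (r, bb, XZ)
  read b, top X: go to r, push AX → (r, b, AXZ)
  read b, top A: go to r, push XA → (r, ε, XAXZ)
All input consumed; M is in state r.

r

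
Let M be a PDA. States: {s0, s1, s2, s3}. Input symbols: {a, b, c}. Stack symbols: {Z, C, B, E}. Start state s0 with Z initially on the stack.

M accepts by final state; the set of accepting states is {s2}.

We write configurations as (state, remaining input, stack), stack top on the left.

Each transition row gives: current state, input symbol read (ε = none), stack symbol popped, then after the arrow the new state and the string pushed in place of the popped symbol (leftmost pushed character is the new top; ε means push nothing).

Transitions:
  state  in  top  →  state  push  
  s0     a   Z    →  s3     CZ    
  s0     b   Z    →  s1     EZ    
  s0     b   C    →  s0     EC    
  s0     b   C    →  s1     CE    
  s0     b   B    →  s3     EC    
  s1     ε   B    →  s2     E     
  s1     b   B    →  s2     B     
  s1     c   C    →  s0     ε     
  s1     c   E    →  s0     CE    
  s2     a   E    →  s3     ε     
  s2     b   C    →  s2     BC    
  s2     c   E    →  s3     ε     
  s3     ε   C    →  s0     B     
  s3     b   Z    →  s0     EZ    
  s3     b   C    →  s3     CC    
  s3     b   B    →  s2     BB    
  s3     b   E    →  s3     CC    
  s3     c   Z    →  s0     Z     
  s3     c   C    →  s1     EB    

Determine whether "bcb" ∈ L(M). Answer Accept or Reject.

No computation consumes all input and reaches a final state.

Reject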